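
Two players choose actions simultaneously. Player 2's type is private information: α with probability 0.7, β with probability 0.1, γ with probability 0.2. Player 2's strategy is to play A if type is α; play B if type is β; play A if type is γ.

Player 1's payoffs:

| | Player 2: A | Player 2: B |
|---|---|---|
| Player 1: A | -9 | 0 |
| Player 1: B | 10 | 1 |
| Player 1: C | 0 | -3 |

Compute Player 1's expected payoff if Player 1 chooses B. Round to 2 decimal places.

E[B] = 0.7·10 + 0.1·1 + 0.2·10 = 7 + 0.1 + 2 = 9.1

9.10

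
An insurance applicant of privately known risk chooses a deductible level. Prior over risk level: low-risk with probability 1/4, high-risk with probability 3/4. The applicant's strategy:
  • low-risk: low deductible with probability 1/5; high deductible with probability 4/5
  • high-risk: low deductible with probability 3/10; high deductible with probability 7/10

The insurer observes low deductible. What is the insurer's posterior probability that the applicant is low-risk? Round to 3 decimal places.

0.182

P(low deductible) = (1/4)·(1/5) + (3/4)·(3/10) = 11/40
P(low-risk | low deductible) = ((1/4)·(1/5)) / (11/40) = (1/20) / (11/40) = 2/11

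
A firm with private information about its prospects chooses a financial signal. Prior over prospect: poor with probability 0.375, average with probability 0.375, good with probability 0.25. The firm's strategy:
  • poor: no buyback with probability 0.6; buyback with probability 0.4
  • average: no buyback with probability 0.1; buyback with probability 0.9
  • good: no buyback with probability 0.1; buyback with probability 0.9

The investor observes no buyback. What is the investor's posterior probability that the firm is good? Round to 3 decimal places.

0.087

P(no buyback) = 0.375·0.6 + 0.375·0.1 + 0.25·0.1 = 0.2875
P(good | no buyback) = (0.25·0.1) / 0.2875 = 0.025 / 0.2875 = 0.0869565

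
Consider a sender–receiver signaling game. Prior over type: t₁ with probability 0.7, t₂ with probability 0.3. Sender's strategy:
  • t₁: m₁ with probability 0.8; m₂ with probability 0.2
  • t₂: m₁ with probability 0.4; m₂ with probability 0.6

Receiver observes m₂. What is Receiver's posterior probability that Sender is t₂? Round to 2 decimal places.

P(m₂) = 0.7·0.2 + 0.3·0.6 = 0.32
P(t₂ | m₂) = (0.3·0.6) / 0.32 = 0.18 / 0.32 = 0.5625

0.56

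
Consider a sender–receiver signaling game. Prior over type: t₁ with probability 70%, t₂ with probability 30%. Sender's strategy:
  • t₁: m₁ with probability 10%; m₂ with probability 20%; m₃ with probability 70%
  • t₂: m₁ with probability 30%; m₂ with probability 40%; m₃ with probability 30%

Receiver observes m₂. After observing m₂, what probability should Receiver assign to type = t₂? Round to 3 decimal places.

P(m₂) = 0.7·0.2 + 0.3·0.4 = 0.26
P(t₂ | m₂) = (0.3·0.4) / 0.26 = 0.12 / 0.26 = 0.461538

0.462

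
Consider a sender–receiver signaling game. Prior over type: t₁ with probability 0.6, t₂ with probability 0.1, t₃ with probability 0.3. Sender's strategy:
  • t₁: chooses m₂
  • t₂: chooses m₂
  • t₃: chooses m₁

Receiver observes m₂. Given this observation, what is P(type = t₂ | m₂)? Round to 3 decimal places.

0.143

Apply Bayes' rule using the sender's strategy as the likelihood.
P(m₂) = 0.6·1 + 0.1·1 + 0.3·0 = 0.7
P(t₂ | m₂) = (0.1·1) / 0.7 = 0.1 / 0.7 = 0.142857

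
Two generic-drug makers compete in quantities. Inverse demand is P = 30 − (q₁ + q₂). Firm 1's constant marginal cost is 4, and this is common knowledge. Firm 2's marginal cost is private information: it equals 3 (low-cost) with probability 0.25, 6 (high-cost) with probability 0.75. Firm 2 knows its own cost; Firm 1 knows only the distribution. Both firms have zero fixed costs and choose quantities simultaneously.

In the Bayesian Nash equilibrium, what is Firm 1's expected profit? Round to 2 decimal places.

Type-c best response for Firm 2: q₂(c) = (30 − c)/2 − q₁/2.
Firm 1 maximizes expected profit; its first-order condition is 30 − 2q₁ − E[q₂] − 4 = 0.
Substituting E[q₂] and solving: E[c₂] = 5.25, so q₁ = (30 − 2·4 + 5.25)/3 = 9.08333.
E[P] = 30 − (q₁ + E[q₂]) = 13.0833; Firm 1's expected profit = (E[P] − 4)·q₁ = (13.0833 − 4)·9.08333 = 82.5069.

82.51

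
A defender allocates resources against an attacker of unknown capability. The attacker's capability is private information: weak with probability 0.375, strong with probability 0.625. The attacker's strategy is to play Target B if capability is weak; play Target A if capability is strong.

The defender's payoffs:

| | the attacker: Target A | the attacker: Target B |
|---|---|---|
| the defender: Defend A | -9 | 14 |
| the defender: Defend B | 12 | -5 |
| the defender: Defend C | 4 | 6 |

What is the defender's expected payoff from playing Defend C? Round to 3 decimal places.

E[Defend C] = 0.375·6 + 0.625·4 = 2.25 + 2.5 = 4.75

4.750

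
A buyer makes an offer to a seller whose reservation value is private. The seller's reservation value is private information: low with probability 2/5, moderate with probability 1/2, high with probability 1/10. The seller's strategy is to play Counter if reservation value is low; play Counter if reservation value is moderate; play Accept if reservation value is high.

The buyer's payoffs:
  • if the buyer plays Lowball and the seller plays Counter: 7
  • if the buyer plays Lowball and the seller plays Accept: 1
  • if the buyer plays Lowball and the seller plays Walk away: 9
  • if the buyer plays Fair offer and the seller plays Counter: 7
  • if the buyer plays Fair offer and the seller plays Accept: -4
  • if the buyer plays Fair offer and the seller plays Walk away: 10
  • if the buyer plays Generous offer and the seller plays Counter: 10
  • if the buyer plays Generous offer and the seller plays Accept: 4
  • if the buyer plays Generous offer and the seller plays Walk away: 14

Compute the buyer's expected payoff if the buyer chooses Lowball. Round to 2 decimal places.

Take the expectation over the seller's reservation value, weighting each type's action by its prior probability.
E[Lowball] = 2/5·7 + 1/2·7 + 1/10·1 = 14/5 + 7/2 + 1/10 = 32/5

6.40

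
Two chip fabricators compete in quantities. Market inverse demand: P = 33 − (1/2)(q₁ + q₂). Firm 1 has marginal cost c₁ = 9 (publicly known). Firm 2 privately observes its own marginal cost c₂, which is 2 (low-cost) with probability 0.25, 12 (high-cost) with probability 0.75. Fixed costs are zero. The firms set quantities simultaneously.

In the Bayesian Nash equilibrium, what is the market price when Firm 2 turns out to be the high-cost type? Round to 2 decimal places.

Type-c best response for Firm 2: q₂(c) = (33 − c) − q₁/2.
Firm 1 maximizes expected profit; its first-order condition is 33 − q₁ − (1/2)E[q₂] − 9 = 0.
Substituting E[q₂] and solving: E[c₂] = 9.5, so q₁ = (33 − 2·9 + 9.5)/(3/2) = 16.3333.
q₂(high-cost) = 12.8333, so P = 33 − (1/2)·(16.3333 + 12.8333) = 18.4167.

18.42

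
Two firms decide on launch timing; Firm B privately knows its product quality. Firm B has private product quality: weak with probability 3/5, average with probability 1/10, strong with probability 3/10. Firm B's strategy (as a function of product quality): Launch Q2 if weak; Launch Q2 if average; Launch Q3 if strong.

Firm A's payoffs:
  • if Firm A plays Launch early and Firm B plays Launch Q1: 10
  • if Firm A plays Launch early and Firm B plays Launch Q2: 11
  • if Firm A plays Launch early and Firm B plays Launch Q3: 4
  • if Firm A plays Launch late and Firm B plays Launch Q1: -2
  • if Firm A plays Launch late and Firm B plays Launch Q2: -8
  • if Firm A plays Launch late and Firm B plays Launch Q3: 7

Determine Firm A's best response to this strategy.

Compute Firm A's expected payoff for each action, taking the expectation over Firm B's type.
E[Launch early] = 3/5·(11) + 1/10·(11) + 3/10·(4) = 89/10
E[Launch late] = 3/5·(-8) + 1/10·(-8) + 3/10·(7) = -7/2
Best response: Launch early (89/10 is the largest).

Launch early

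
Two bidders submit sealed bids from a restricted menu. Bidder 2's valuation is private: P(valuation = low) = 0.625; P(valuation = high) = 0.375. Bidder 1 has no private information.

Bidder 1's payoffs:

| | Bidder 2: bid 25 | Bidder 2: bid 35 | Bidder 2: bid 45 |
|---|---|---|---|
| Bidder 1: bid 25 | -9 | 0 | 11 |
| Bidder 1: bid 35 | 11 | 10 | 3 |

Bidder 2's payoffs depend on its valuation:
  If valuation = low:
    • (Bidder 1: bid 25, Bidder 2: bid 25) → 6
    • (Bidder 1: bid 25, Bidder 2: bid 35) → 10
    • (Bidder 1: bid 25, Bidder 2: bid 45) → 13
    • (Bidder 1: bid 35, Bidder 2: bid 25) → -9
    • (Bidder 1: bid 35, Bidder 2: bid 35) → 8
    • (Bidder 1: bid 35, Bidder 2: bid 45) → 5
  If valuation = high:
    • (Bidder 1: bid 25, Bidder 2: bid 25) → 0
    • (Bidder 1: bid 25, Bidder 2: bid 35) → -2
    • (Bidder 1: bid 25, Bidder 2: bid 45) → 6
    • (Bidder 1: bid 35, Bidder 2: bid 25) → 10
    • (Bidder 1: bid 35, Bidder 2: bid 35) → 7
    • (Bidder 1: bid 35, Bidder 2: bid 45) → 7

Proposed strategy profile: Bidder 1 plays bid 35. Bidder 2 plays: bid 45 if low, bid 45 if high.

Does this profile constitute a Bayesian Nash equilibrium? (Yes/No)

No

A profile is a BNE iff every type of every player is best-responding given beliefs about the other side.
Bidder 1 plays bid 35: E[bid 35] = 0.625·(3) + 0.375·(3) = 3; E[bid 25] = 11. Not best-responding. ✗
Bidder 2 (valuation low), facing bid 35: bid 25 gives -9, bid 35 gives 8, bid 45 gives 5. Proposed bid 45 is not best — profitable deviation exists. ✗
Bidder 2 (valuation high), facing bid 35: bid 25 gives 10, bid 35 gives 7, bid 45 gives 7. Proposed bid 45 is not best — profitable deviation exists. ✗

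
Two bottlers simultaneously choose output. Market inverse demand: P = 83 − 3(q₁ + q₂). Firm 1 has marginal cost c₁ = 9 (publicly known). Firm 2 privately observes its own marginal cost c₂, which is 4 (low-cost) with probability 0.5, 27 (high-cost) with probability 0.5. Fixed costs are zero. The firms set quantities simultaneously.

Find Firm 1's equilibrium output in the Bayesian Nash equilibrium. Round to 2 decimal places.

8.94

Each type of Firm 2 best-responds to q₁; Firm 1 best-responds to the expected q₂ over Firm 2's types.
Firm 2 with cost c maximizes (83 − 3(q₁+q₂) − c)·q₂, giving q₂(c) = (83 − c − 3q₁)/6.
E[c₂] = 0.5·4 + 0.5·27 = 15.5
Firm 1's FOC against E[q₂] yields q₁ = (83 − 2·9 + E[c₂])/9 = (83 − 18 + 15.5)/9 = 8.94444.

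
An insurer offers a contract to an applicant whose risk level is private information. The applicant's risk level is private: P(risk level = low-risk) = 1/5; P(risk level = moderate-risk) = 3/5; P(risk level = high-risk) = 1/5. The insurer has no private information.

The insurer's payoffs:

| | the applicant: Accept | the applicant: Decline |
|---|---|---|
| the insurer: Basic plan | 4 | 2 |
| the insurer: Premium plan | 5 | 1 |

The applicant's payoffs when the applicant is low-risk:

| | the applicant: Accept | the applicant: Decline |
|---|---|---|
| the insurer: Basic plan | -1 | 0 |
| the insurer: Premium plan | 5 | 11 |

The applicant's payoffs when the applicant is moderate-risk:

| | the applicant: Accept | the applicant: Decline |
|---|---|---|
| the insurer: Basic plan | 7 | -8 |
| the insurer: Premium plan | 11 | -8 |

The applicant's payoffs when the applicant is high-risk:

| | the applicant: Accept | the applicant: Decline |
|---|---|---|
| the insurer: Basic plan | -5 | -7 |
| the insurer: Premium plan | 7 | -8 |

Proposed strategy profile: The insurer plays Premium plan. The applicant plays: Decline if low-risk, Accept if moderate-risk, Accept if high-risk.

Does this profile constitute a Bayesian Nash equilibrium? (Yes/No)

The insurer plays Premium plan: E[Premium plan] = 1/5·(1) + 3/5·(5) + 1/5·(5) = 21/5; E[Basic plan] = 18/5. Best-responding. ✓
The applicant (risk level low-risk), facing Premium plan: Accept gives 5, Decline gives 11. Proposed Decline is best. ✓
The applicant (risk level moderate-risk), facing Premium plan: Accept gives 11, Decline gives -8. Proposed Accept is best. ✓
The applicant (risk level high-risk), facing Premium plan: Accept gives 7, Decline gives -8. Proposed Accept is best. ✓

Yes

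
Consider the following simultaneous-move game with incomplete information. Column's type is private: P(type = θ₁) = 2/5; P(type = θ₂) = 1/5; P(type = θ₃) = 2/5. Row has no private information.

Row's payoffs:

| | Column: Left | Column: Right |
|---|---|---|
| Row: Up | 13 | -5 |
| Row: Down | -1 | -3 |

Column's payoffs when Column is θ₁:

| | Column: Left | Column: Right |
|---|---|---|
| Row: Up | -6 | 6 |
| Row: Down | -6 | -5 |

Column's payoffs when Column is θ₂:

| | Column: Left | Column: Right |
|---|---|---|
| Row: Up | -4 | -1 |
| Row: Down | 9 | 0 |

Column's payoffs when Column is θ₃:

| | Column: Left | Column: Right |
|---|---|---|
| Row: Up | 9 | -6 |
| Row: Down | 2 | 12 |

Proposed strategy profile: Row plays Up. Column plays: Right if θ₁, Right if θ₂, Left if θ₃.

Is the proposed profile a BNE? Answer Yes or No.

Yes

Row plays Up: E[Up] = 2/5·(-5) + 1/5·(-5) + 2/5·(13) = 11/5; E[Down] = -11/5. Best-responding. ✓
Column (type θ₁), facing Up: Left gives -6, Right gives 6. Proposed Right is best. ✓
Column (type θ₂), facing Up: Left gives -4, Right gives -1. Proposed Right is best. ✓
Column (type θ₃), facing Up: Left gives 9, Right gives -6. Proposed Left is best. ✓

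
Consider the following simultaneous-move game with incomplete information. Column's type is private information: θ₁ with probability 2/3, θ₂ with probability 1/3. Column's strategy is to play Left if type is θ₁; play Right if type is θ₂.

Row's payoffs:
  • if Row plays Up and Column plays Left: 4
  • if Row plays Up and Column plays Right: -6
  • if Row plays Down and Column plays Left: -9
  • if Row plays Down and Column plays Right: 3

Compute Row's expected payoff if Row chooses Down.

-5

E[Down] = 2/3·(-9) + 1/3·3 = (-6) + 1 = -5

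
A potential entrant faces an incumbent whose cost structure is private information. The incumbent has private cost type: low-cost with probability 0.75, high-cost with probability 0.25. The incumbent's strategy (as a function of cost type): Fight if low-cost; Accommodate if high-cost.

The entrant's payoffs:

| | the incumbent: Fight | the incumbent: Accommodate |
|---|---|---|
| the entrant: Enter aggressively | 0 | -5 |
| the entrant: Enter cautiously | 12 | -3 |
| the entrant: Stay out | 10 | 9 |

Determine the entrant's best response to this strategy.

E[Enter aggressively] = 0.75·(0) + 0.25·(-5) = -1.25
E[Enter cautiously] = 0.75·(12) + 0.25·(-3) = 8.25
E[Stay out] = 0.75·(10) + 0.25·(9) = 9.75
Best response: Stay out (9.75 is the largest).

Stay out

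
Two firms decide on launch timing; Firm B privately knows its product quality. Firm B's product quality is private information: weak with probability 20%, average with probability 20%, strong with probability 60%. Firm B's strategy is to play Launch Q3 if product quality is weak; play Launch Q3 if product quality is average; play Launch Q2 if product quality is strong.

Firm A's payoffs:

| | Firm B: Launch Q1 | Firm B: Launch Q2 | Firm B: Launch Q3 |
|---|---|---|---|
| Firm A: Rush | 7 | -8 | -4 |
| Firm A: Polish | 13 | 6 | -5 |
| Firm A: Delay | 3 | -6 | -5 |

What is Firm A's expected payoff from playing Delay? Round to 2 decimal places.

-5.60

E[Delay] = 0.2·(-5) + 0.2·(-5) + 0.6·(-6) = (-1) + (-1) + (-3.6) = -5.6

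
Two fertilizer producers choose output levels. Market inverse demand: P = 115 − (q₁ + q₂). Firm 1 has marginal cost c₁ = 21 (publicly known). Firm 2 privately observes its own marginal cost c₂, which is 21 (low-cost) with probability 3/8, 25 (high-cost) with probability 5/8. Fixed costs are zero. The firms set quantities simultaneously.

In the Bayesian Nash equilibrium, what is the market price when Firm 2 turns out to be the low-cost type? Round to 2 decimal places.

Firm 2 with cost c maximizes (115 − (q₁+q₂) − c)·q₂, giving q₂(c) = (115 − c − q₁)/2.
E[c₂] = 3/8·21 + 5/8·25 = 23.5
Firm 1's FOC against E[q₂] yields q₁ = (115 − 2·21 + E[c₂])/3 = (115 − 42 + 23.5)/3 = 32.1667.
q₂(low-cost) = 30.9167, so P = 115 − (32.1667 + 30.9167) = 51.9167.

51.92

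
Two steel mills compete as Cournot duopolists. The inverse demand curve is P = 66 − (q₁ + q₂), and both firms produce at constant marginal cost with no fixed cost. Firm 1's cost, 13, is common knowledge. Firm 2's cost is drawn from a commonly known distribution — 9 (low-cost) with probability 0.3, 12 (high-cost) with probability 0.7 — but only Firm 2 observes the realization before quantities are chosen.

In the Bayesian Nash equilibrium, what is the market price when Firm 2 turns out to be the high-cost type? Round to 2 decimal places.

Type-c best response for Firm 2: q₂(c) = (66 − c)/2 − q₁/2.
Firm 1 maximizes expected profit; its first-order condition is 66 − 2q₁ − E[q₂] − 13 = 0.
Substituting E[q₂] and solving: E[c₂] = 11.1, so q₁ = (66 − 2·13 + 11.1)/3 = 17.0333.
q₂(high-cost) = 18.4833, so P = 66 − (17.0333 + 18.4833) = 30.4833.

30.48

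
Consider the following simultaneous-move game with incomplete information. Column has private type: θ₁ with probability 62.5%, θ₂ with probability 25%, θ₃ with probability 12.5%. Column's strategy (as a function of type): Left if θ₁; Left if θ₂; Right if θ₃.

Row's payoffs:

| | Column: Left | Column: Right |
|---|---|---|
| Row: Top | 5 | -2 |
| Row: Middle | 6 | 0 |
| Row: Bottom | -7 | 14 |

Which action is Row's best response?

E[Top] = 0.625·(5) + 0.25·(5) + 0.125·(-2) = 4.125
E[Middle] = 0.625·(6) + 0.25·(6) + 0.125·(0) = 5.25
E[Bottom] = 0.625·(-7) + 0.25·(-7) + 0.125·(14) = -4.375
Best response: Middle (5.25 is the largest).

Middle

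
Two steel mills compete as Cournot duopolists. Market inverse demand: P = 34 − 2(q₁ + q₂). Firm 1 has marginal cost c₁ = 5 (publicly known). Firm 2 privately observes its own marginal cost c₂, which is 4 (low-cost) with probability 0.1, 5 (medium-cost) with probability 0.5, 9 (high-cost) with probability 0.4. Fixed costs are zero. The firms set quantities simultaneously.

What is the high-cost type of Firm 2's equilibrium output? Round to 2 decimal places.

3.71

Type-c best response for Firm 2: q₂(c) = (34 − c)/4 − q₁/2.
Firm 1 maximizes expected profit; its first-order condition is 34 − 4q₁ − 2E[q₂] − 5 = 0.
Substituting E[q₂] and solving: E[c₂] = 6.5, so q₁ = (34 − 2·5 + 6.5)/6 = 5.08333.
q₂(high-cost) = (34 − 9 − 2·5.08333)/4 = 3.70833.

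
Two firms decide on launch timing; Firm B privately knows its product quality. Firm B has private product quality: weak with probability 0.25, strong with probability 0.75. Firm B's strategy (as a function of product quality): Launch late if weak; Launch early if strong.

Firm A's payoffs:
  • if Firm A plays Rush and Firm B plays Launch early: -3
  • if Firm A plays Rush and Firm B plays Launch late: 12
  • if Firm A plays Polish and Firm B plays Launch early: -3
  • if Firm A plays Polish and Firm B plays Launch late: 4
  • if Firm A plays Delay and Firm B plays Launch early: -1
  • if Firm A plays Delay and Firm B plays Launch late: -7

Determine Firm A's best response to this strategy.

Compute Firm A's expected payoff for each action, taking the expectation over Firm B's type.
E[Rush] = 0.25·(12) + 0.75·(-3) = 0.75
E[Polish] = 0.25·(4) + 0.75·(-3) = -1.25
E[Delay] = 0.25·(-7) + 0.75·(-1) = -2.5
Best response: Rush (0.75 is the largest).

Rush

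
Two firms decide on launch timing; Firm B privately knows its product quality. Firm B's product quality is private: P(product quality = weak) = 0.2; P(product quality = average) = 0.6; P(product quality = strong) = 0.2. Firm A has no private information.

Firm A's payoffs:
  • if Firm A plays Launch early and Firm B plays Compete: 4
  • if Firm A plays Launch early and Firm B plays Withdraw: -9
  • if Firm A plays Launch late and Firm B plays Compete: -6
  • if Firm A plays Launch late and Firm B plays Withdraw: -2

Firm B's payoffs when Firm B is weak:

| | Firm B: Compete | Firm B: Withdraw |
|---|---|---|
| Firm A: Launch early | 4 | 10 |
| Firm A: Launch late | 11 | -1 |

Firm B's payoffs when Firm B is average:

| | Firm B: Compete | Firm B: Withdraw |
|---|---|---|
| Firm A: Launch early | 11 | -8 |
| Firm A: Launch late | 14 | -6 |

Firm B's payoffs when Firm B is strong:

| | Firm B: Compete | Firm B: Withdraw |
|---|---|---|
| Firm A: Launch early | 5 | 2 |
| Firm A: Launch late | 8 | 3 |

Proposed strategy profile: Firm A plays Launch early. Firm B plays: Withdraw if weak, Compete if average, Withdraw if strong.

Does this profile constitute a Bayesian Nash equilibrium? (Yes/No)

No

A profile is a BNE iff every type of every player is best-responding given beliefs about the other side.
Firm A plays Launch early: E[Launch early] = 0.2·(-9) + 0.6·(4) + 0.2·(-9) = -1.2; E[Launch late] = -4.4. Best-responding. ✓
Firm B (product quality weak), facing Launch early: Compete gives 4, Withdraw gives 10. Proposed Withdraw is best. ✓
Firm B (product quality average), facing Launch early: Compete gives 11, Withdraw gives -8. Proposed Compete is best. ✓
Firm B (product quality strong), facing Launch early: Compete gives 5, Withdraw gives 2. Proposed Withdraw is not best — profitable deviation exists. ✗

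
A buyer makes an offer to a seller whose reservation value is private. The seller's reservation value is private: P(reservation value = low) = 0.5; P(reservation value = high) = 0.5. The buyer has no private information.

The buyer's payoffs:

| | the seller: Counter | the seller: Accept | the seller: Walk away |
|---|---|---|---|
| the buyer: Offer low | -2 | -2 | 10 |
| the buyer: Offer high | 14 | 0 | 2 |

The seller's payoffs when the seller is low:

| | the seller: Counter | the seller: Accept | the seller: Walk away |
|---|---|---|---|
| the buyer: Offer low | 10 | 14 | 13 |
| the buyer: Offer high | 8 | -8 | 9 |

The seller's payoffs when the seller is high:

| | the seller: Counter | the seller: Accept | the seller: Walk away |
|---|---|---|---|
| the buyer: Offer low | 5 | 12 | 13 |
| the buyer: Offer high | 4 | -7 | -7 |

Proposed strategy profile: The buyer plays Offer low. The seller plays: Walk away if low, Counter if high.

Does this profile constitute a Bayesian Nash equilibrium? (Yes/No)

No

The buyer plays Offer low: E[Offer low] = 0.5·(10) + 0.5·(-2) = 4; E[Offer high] = 8. Not best-responding. ✗
The seller (reservation value low), facing Offer low: Counter gives 10, Accept gives 14, Walk away gives 13. Proposed Walk away is not best — profitable deviation exists. ✗
The seller (reservation value high), facing Offer low: Counter gives 5, Accept gives 12, Walk away gives 13. Proposed Counter is not best — profitable deviation exists. ✗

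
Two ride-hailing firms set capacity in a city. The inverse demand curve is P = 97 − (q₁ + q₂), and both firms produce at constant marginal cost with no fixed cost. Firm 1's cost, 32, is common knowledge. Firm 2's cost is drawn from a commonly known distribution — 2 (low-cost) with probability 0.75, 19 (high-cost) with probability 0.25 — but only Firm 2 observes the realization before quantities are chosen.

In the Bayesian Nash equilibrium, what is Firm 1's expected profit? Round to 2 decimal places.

Type-c best response for Firm 2: q₂(c) = (97 − c)/2 − q₁/2.
Firm 1 maximizes expected profit; its first-order condition is 97 − 2q₁ − E[q₂] − 32 = 0.
Substituting E[q₂] and solving: E[c₂] = 6.25, so q₁ = (97 − 2·32 + 6.25)/3 = 13.0833.
E[P] = 97 − (q₁ + E[q₂]) = 45.0833; Firm 1's expected profit = (E[P] − 32)·q₁ = (45.0833 − 32)·13.0833 = 171.174.

171.17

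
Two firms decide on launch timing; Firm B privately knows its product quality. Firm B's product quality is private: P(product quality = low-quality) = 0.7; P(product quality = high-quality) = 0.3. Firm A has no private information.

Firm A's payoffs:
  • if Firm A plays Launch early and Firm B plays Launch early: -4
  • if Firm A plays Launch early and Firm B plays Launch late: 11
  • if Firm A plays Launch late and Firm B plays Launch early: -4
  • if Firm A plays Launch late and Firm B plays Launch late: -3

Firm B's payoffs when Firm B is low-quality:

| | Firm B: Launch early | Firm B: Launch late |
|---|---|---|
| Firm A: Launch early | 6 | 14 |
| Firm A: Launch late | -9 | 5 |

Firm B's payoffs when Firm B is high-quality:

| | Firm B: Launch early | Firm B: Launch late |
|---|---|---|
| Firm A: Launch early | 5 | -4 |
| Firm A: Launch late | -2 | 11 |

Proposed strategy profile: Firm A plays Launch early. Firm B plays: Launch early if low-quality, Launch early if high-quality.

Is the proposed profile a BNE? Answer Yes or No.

No

Firm A plays Launch early: E[Launch early] = 0.7·(-4) + 0.3·(-4) = -4; E[Launch late] = -4. Best-responding. ✓
Firm B (product quality low-quality), facing Launch early: Launch early gives 6, Launch late gives 14. Proposed Launch early is not best — profitable deviation exists. ✗
Firm B (product quality high-quality), facing Launch early: Launch early gives 5, Launch late gives -4. Proposed Launch early is best. ✓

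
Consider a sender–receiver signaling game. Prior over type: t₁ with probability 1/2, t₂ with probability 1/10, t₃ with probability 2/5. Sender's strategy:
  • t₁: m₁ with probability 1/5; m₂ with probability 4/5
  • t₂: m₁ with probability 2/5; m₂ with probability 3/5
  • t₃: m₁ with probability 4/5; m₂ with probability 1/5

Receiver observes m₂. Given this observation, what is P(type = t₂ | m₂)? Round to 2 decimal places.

P(m₂) = (1/2)·(4/5) + (1/10)·(3/5) + (2/5)·(1/5) = 27/50
P(t₂ | m₂) = ((1/10)·(3/5)) / (27/50) = (3/50) / (27/50) = 1/9

0.11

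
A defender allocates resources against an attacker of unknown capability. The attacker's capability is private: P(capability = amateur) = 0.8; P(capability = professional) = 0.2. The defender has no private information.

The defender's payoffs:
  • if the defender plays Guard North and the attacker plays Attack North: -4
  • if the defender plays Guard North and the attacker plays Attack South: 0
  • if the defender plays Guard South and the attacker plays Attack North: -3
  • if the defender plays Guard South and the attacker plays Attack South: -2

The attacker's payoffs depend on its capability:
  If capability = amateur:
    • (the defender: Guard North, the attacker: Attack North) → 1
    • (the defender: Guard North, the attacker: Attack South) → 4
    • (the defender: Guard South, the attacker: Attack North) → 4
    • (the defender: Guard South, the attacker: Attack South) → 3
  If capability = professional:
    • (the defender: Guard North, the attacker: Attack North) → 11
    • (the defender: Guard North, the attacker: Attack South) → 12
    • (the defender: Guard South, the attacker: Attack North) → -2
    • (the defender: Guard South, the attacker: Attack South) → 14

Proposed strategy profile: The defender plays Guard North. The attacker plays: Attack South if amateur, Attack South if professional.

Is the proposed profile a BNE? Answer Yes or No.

A profile is a BNE iff every type of every player is best-responding given beliefs about the other side.
The defender plays Guard North: E[Guard North] = 0.8·(0) + 0.2·(0) = 0; E[Guard South] = -2. Best-responding. ✓
The attacker (capability amateur), facing Guard North: Attack North gives 1, Attack South gives 4. Proposed Attack South is best. ✓
The attacker (capability professional), facing Guard North: Attack North gives 11, Attack South gives 12. Proposed Attack South is best. ✓

Yes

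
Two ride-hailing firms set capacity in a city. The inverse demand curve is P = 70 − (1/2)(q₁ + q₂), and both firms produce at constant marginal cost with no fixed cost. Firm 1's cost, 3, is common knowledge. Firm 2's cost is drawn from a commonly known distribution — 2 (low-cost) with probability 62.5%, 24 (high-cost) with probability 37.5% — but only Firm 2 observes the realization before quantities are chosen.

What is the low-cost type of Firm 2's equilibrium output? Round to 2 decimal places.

Type-c best response for Firm 2: q₂(c) = (70 − c) − q₁/2.
Firm 1 maximizes expected profit; its first-order condition is 70 − q₁ − (1/2)E[q₂] − 3 = 0.
Substituting E[q₂] and solving: E[c₂] = 10.25, so q₁ = (70 − 2·3 + 10.25)/(3/2) = 49.5.
q₂(low-cost) = (70 − 2 − (1/2)·49.5) = 43.25.

43.25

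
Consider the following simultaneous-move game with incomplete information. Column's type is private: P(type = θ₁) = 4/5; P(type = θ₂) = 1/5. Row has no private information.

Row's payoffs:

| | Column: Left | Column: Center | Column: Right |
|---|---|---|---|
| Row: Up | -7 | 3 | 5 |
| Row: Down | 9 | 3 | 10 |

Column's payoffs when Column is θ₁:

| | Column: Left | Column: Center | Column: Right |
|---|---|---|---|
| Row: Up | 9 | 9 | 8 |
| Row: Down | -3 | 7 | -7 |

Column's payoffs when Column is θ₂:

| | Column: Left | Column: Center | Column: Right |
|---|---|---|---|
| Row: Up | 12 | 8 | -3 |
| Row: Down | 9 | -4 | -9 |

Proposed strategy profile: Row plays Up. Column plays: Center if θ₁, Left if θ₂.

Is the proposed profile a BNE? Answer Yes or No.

No

Row plays Up: E[Up] = 4/5·(3) + 1/5·(-7) = 1; E[Down] = 21/5. Not best-responding. ✗
Column (type θ₁), facing Up: Left gives 9, Center gives 9, Right gives 8. Proposed Center is best. ✓
Column (type θ₂), facing Up: Left gives 12, Center gives 8, Right gives -3. Proposed Left is best. ✓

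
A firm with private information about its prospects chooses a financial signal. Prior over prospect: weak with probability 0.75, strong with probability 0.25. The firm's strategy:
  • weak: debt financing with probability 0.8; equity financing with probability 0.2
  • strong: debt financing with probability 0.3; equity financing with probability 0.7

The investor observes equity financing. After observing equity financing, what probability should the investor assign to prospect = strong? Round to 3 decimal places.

0.538

P(equity financing) = 0.75·0.2 + 0.25·0.7 = 0.325
P(strong | equity financing) = (0.25·0.7) / 0.325 = 0.175 / 0.325 = 0.538462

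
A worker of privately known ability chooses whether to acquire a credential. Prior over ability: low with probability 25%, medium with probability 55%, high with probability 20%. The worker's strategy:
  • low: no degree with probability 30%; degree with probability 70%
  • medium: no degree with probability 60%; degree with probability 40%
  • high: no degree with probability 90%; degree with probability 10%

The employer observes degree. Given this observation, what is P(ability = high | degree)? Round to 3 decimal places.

P(degree) = 0.25·0.7 + 0.55·0.4 + 0.2·0.1 = 0.415
P(high | degree) = (0.2·0.1) / 0.415 = 0.02 / 0.415 = 0.0481928

0.048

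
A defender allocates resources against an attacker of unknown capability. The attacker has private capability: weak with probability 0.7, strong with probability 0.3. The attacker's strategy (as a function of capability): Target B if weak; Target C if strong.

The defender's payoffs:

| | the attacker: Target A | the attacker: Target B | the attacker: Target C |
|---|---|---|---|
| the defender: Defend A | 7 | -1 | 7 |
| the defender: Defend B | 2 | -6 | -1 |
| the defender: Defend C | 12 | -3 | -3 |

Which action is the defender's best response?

E[Defend A] = 0.7·(-1) + 0.3·(7) = 1.4
E[Defend B] = 0.7·(-6) + 0.3·(-1) = -4.5
E[Defend C] = 0.7·(-3) + 0.3·(-3) = -3
Best response: Defend A (1.4 is the largest).

Defend A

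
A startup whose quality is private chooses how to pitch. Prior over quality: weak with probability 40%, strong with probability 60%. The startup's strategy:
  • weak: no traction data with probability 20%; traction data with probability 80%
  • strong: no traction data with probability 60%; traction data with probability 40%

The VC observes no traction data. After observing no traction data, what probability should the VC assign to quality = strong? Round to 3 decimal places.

0.818

P(no traction data) = 0.4·0.2 + 0.6·0.6 = 0.44
P(strong | no traction data) = (0.6·0.6) / 0.44 = 0.36 / 0.44 = 0.818182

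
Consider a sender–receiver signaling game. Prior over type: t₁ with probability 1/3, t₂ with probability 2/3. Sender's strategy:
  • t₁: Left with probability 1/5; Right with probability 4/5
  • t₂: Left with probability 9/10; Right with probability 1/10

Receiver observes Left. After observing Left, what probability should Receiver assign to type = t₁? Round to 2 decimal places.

0.10

P(Left) = (1/3)·(1/5) + (2/3)·(9/10) = 2/3
P(t₁ | Left) = ((1/3)·(1/5)) / (2/3) = (1/15) / (2/3) = 1/10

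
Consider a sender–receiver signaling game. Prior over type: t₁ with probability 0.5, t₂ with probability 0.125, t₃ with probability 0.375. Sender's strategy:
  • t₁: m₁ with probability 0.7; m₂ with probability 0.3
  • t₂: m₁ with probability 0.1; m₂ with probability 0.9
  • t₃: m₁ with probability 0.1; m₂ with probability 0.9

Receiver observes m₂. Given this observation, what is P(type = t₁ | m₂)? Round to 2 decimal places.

P(m₂) = 0.5·0.3 + 0.125·0.9 + 0.375·0.9 = 0.6
P(t₁ | m₂) = (0.5·0.3) / 0.6 = 0.15 / 0.6 = 0.25

0.25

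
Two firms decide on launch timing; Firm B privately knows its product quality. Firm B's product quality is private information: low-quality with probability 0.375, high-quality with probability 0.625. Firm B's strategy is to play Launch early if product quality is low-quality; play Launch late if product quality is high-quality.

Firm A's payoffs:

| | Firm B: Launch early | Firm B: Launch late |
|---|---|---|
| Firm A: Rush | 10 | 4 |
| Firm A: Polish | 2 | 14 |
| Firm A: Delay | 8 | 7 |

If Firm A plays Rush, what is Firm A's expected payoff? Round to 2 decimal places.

Take the expectation over Firm B's product quality, weighting each type's action by its prior probability.
E[Rush] = 0.375·10 + 0.625·4 = 3.75 + 2.5 = 6.25

6.25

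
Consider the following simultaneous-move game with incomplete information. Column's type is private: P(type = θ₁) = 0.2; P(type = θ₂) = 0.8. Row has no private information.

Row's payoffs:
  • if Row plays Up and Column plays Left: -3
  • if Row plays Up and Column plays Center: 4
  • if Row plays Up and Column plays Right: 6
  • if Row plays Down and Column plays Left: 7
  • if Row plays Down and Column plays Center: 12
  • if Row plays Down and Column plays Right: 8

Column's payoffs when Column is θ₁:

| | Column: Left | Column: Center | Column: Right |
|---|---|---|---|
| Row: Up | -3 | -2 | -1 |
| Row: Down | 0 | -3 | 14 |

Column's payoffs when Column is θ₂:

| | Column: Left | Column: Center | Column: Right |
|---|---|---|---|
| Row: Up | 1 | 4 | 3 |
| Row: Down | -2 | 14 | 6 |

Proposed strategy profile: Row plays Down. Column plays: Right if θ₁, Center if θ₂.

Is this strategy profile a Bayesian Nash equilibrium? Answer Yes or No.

Yes

Row plays Down: E[Down] = 0.2·(8) + 0.8·(12) = 11.2; E[Up] = 4.4. Best-responding. ✓
Column (type θ₁), facing Down: Left gives 0, Center gives -3, Right gives 14. Proposed Right is best. ✓
Column (type θ₂), facing Down: Left gives -2, Center gives 14, Right gives 6. Proposed Center is best. ✓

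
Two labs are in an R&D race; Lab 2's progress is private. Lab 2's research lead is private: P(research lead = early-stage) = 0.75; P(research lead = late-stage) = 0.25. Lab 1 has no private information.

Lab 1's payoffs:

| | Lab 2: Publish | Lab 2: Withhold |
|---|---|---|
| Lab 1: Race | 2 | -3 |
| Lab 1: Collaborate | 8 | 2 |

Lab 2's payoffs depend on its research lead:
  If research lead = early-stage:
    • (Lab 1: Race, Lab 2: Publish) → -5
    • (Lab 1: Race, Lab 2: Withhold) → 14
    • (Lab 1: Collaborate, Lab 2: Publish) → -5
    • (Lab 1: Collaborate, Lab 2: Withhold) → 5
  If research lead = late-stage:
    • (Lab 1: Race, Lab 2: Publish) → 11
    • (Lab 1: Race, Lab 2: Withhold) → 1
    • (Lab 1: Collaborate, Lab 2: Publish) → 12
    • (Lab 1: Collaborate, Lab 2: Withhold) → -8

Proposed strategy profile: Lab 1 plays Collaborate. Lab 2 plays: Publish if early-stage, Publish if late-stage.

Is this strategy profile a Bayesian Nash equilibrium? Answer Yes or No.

No

A profile is a BNE iff every type of every player is best-responding given beliefs about the other side.
Lab 1 plays Collaborate: E[Collaborate] = 0.75·(8) + 0.25·(8) = 8; E[Race] = 2. Best-responding. ✓
Lab 2 (research lead early-stage), facing Collaborate: Publish gives -5, Withhold gives 5. Proposed Publish is not best — profitable deviation exists. ✗
Lab 2 (research lead late-stage), facing Collaborate: Publish gives 12, Withhold gives -8. Proposed Publish is best. ✓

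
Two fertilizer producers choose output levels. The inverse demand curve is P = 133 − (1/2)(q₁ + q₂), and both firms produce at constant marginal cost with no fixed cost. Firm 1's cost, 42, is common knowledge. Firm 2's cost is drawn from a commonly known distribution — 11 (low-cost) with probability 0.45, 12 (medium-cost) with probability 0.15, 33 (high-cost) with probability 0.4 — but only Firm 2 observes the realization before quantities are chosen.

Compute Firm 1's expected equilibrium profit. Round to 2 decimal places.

Firm 2 with cost c maximizes (133 − (1/2)(q₁+q₂) − c)·q₂, giving q₂(c) = (133 − c − (1/2)q₁).
E[c₂] = 0.45·11 + 0.15·12 + 0.4·33 = 19.95
Firm 1's FOC against E[q₂] yields q₁ = (133 − 2·42 + E[c₂])/(3/2) = (133 − 84 + 19.95)/(3/2) = 45.9667.
E[P] = 133 − (1/2)·(q₁ + E[q₂]) = 64.9833; Firm 1's expected profit = (E[P] − 42)·q₁ = (64.9833 − 42)·45.9667 = 1056.47.

1056.47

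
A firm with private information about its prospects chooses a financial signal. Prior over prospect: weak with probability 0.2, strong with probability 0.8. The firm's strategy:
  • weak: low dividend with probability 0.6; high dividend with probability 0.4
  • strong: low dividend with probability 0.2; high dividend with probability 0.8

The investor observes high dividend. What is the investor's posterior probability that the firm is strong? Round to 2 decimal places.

Apply Bayes' rule using the sender's strategy as the likelihood.
P(high dividend) = 0.2·0.4 + 0.8·0.8 = 0.72
P(strong | high dividend) = (0.8·0.8) / 0.72 = 0.64 / 0.72 = 0.888889

0.89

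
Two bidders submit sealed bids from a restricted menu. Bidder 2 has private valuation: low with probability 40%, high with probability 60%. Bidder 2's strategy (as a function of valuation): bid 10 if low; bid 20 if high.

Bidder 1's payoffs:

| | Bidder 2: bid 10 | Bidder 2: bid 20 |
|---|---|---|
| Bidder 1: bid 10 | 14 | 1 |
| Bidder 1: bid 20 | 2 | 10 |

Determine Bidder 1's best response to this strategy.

bid 20

Compute Bidder 1's expected payoff for each action, taking the expectation over Bidder 2's type.
E[bid 10] = 0.4·(14) + 0.6·(1) = 6.2
E[bid 20] = 0.4·(2) + 0.6·(10) = 6.8
Best response: bid 20 (6.8 is the largest).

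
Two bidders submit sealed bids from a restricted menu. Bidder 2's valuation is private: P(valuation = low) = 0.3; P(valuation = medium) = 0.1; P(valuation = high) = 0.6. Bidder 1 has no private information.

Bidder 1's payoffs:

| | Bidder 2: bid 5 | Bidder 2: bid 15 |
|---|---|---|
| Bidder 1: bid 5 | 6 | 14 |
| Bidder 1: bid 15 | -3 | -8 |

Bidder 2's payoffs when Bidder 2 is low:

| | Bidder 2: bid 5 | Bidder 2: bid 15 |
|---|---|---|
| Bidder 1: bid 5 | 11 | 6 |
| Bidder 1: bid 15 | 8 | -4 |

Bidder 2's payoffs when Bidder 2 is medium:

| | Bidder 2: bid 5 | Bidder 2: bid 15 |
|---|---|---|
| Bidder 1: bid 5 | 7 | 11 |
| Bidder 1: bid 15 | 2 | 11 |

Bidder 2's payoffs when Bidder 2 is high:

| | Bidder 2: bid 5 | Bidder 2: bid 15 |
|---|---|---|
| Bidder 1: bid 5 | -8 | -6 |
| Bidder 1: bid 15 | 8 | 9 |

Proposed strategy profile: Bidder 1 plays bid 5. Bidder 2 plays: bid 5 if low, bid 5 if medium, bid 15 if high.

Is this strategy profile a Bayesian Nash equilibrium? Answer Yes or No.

No

A profile is a BNE iff every type of every player is best-responding given beliefs about the other side.
Bidder 1 plays bid 5: E[bid 5] = 0.3·(6) + 0.1·(6) + 0.6·(14) = 10.8; E[bid 15] = -6. Best-responding. ✓
Bidder 2 (valuation low), facing bid 5: bid 5 gives 11, bid 15 gives 6. Proposed bid 5 is best. ✓
Bidder 2 (valuation medium), facing bid 5: bid 5 gives 7, bid 15 gives 11. Proposed bid 5 is not best — profitable deviation exists. ✗
Bidder 2 (valuation high), facing bid 5: bid 5 gives -8, bid 15 gives -6. Proposed bid 15 is best. ✓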